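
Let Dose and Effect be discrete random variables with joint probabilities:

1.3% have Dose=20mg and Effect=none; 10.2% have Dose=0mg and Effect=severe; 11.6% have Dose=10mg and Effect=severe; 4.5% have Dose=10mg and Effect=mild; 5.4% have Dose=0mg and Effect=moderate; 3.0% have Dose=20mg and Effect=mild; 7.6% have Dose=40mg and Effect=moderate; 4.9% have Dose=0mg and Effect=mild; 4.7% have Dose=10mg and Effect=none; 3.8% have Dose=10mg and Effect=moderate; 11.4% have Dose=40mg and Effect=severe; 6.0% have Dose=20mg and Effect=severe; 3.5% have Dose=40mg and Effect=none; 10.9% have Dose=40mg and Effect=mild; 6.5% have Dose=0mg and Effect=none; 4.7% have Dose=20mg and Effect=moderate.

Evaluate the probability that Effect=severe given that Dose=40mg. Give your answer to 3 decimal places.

0.341

P(Dose=40mg) = 0.035 + 0.109 + 0.076 + 0.114 = 0.334.
P(Effect=severe | Dose=40mg) = 0.114/0.334 = 0.341.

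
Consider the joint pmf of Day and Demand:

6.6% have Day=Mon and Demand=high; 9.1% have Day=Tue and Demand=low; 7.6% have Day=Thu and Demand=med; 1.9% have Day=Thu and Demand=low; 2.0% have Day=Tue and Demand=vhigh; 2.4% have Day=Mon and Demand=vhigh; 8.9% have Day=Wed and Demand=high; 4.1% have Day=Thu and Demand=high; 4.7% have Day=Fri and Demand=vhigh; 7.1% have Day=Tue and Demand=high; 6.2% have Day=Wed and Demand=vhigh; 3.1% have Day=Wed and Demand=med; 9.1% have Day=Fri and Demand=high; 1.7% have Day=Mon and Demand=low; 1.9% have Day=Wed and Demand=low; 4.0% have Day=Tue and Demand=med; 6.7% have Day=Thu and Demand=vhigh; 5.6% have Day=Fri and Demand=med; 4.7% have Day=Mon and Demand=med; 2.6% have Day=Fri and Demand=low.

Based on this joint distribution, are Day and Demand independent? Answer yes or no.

P(Day=Tue) = 0.222 and P(Demand=low) = 0.172, so their product is 0.03818, but P(Day=Tue, Demand=low) = 0.091. Since these differ, Day and Demand are not independent.

no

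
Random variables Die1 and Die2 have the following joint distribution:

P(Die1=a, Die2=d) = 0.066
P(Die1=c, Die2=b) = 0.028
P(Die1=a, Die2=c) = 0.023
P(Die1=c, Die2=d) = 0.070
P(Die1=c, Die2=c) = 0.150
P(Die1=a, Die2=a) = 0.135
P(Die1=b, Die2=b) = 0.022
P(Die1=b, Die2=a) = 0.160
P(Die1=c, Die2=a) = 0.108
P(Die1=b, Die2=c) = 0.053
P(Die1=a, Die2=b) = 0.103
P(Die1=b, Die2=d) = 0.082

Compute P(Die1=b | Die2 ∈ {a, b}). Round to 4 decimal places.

0.3273

P(Die2=a) = 0.135 + 0.160 + 0.108 = 0.403.
P(Die2=b) = 0.103 + 0.022 + 0.028 = 0.153.
P(Die2 ∈ {a, b}) = 0.403 + 0.153 = 0.556; P(Die1=b, Die2 ∈ {a, b}) = 0.160 + 0.022 = 0.182.
P(Die1=b | Die2 ∈ {a, b}) = 0.182/0.556 = 0.3273.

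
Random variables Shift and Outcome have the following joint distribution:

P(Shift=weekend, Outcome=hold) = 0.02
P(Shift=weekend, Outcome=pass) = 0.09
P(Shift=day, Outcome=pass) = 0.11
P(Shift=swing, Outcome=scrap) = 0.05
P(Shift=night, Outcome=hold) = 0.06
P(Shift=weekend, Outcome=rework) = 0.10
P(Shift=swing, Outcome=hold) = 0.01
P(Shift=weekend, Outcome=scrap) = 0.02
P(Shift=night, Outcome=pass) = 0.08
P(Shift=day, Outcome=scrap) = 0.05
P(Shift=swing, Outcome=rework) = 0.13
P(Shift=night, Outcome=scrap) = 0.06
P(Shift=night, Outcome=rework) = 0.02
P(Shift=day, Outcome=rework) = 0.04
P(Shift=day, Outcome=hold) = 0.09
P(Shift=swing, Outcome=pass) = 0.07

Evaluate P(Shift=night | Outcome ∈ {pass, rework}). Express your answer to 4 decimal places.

0.1563

P(Outcome=pass) = 0.11 + 0.07 + 0.08 + 0.09 = 0.35.
P(Outcome=rework) = 0.04 + 0.13 + 0.02 + 0.10 = 0.29.
P(Outcome ∈ {pass, rework}) = 0.35 + 0.29 = 0.64; P(Shift=night, Outcome ∈ {pass, rework}) = 0.08 + 0.02 = 0.10.
P(Shift=night | Outcome ∈ {pass, rework}) = 0.10/0.64 = 0.1563.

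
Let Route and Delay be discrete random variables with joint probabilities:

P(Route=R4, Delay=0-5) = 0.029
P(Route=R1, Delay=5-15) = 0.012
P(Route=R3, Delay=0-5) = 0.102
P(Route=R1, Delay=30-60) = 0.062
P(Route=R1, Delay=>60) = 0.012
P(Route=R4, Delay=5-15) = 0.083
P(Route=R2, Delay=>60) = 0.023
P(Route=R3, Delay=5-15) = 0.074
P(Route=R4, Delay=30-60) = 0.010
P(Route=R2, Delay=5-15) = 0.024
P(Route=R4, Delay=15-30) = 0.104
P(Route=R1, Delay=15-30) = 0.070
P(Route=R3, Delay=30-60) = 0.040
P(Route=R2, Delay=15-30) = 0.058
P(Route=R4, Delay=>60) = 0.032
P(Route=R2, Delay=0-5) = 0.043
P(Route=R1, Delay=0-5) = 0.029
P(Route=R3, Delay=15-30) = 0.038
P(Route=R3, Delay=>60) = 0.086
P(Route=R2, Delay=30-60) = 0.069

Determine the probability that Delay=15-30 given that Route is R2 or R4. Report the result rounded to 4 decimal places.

0.3411

P(Route=R2) = 0.043 + 0.024 + 0.058 + 0.069 + 0.023 = 0.217.
P(Route=R4) = 0.029 + 0.083 + 0.104 + 0.010 + 0.032 = 0.258.
P(Route ∈ {R2, R4}) = 0.217 + 0.258 = 0.475; P(Delay=15-30, Route ∈ {R2, R4}) = 0.058 + 0.104 = 0.162.
P(Delay=15-30 | Route ∈ {R2, R4}) = 0.162/0.475 = 0.3411.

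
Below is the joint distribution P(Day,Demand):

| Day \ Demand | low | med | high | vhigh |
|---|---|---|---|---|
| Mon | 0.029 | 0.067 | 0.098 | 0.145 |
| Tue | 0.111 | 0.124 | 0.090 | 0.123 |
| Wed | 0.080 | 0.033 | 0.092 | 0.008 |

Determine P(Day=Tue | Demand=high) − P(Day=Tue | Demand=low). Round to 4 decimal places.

P(Demand=high) = 0.098 + 0.090 + 0.092 = 0.280; P(Day=Tue | Demand=high) = 0.090/0.280 = 0.32143.
P(Demand=low) = 0.029 + 0.111 + 0.080 = 0.220; P(Day=Tue | Demand=low) = 0.111/0.220 = 0.50455.
Difference = -0.1831.

-0.1831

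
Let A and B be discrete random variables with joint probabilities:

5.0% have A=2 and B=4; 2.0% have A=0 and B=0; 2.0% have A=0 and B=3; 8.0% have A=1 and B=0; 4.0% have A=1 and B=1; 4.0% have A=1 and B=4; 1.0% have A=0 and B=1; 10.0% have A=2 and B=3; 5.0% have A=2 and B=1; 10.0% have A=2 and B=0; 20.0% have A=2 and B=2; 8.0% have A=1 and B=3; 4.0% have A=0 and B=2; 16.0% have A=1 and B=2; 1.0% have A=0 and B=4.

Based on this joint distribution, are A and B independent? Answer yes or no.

yes

Every cell satisfies P(A,B) = P(A)·P(B). For instance P(A=2) = 0.500, P(B=2) = 0.400, and 0.500×0.400 = 0.200 matches the joint entry. So A and B are independent.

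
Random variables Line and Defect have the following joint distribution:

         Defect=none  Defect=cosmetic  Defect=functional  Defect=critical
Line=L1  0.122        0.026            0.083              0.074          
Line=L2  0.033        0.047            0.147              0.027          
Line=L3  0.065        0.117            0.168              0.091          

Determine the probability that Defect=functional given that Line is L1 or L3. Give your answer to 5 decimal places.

P(Line=L1) = 0.122 + 0.026 + 0.083 + 0.074 = 0.305.
P(Line=L3) = 0.065 + 0.117 + 0.168 + 0.091 = 0.441.
P(Line ∈ {L1, L3}) = 0.305 + 0.441 = 0.746; P(Defect=functional, Line ∈ {L1, L3}) = 0.083 + 0.168 = 0.251.
P(Defect=functional | Line ∈ {L1, L3}) = 0.251/0.746 = 0.33646.

0.33646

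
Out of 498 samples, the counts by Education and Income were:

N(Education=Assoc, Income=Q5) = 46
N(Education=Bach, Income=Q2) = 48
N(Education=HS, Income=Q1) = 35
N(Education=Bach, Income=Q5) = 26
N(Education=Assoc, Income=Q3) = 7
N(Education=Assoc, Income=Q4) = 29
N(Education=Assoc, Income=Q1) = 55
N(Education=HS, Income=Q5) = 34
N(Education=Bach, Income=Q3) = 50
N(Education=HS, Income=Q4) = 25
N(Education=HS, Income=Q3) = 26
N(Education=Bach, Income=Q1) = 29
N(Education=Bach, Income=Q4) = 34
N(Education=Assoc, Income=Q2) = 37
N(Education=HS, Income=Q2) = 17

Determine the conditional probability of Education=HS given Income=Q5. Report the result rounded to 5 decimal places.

0.32075

Total with Income=Q5: 34 + 46 + 26 = 106.
P(Education=HS | Income=Q5) = 34/106 = 0.32075.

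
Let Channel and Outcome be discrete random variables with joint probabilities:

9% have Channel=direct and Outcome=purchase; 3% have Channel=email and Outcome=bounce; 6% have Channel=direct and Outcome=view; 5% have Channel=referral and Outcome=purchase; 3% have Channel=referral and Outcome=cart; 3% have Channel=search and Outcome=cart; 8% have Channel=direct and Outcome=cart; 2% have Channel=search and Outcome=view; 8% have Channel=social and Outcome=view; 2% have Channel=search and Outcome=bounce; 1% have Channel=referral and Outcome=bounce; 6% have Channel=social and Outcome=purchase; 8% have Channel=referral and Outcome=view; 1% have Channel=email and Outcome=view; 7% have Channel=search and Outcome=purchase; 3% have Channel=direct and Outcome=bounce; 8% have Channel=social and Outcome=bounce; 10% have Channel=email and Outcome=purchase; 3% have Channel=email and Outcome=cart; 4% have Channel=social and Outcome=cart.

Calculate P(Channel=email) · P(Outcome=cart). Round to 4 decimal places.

P(Channel=email) = 0.03 + 0.01 + 0.03 + 0.10 = 0.17.
P(Outcome=cart) = 0.03 + 0.03 + 0.04 + 0.08 + 0.03 = 0.21.
Product: 0.17 × 0.21 = 0.0357.

0.0357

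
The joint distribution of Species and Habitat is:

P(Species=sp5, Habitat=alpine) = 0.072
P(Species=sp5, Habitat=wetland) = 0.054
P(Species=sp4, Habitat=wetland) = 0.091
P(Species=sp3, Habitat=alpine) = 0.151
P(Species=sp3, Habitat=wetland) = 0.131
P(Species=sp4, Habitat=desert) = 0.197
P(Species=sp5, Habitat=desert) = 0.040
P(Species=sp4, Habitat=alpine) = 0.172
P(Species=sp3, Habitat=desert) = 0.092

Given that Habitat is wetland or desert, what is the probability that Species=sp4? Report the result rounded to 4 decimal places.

0.4760

P(Habitat=wetland) = 0.131 + 0.091 + 0.054 = 0.276.
P(Habitat=desert) = 0.092 + 0.197 + 0.040 = 0.329.
P(Habitat ∈ {wetland, desert}) = 0.276 + 0.329 = 0.605; P(Species=sp4, Habitat ∈ {wetland, desert}) = 0.091 + 0.197 = 0.288.
P(Species=sp4 | Habitat ∈ {wetland, desert}) = 0.288/0.605 = 0.4760.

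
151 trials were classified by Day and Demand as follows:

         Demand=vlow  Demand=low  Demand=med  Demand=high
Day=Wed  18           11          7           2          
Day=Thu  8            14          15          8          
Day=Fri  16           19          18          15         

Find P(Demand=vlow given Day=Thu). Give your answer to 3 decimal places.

Total with Day=Thu: 8 + 14 + 15 + 8 = 45.
P(Demand=vlow | Day=Thu) = 8/45 = 0.178.

0.178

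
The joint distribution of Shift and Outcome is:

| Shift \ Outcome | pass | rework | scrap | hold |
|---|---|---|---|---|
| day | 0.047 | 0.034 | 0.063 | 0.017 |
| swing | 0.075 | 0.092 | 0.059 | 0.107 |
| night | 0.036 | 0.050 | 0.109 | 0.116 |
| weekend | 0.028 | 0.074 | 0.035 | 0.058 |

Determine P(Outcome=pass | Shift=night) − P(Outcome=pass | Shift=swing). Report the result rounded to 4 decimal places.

-0.1095

P(Shift=night) = 0.036 + 0.050 + 0.109 + 0.116 = 0.311; P(Outcome=pass | Shift=night) = 0.036/0.311 = 0.11576.
P(Shift=swing) = 0.075 + 0.092 + 0.059 + 0.107 = 0.333; P(Outcome=pass | Shift=swing) = 0.075/0.333 = 0.22523.
Difference = -0.1095.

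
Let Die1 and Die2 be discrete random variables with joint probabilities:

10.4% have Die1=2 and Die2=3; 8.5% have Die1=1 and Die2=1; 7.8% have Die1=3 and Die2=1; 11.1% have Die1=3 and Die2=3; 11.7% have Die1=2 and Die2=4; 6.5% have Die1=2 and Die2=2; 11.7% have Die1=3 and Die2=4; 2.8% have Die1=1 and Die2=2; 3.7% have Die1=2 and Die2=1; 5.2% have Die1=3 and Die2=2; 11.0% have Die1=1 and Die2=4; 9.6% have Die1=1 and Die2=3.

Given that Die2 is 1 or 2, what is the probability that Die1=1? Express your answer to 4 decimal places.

P(Die2=1) = 0.085 + 0.037 + 0.078 = 0.200.
P(Die2=2) = 0.028 + 0.065 + 0.052 = 0.145.
P(Die2 ∈ {1, 2}) = 0.200 + 0.145 = 0.345; P(Die1=1, Die2 ∈ {1, 2}) = 0.085 + 0.028 = 0.113.
P(Die1=1 | Die2 ∈ {1, 2}) = 0.113/0.345 = 0.3275.

0.3275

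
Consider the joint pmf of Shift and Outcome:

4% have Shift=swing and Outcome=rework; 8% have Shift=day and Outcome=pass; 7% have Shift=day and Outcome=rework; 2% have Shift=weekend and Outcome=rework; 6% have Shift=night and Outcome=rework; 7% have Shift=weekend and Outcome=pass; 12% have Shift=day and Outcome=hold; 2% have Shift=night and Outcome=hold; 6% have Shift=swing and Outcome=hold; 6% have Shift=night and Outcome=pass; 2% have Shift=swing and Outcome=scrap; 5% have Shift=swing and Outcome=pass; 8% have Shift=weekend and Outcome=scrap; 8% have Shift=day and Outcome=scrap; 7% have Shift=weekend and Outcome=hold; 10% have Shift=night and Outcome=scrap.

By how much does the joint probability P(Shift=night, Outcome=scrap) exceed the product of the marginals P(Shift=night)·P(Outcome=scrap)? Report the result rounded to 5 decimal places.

0.03280

P(Shift=night) = 0.06 + 0.06 + 0.10 + 0.02 = 0.24.
P(Outcome=scrap) = 0.08 + 0.02 + 0.10 + 0.08 = 0.28.
P(Shift=night, Outcome=scrap) − P(Shift=night)P(Outcome=scrap) = 0.10 − 0.24×0.28 = 0.03280.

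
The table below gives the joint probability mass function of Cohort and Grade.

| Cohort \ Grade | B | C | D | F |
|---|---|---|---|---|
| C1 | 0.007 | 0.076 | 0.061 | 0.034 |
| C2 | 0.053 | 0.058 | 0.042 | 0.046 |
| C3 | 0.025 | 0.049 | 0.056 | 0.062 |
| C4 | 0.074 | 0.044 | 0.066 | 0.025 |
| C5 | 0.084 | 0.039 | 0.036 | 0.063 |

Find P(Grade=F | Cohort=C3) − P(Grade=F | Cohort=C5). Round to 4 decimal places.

P(Cohort=C3) = 0.025 + 0.049 + 0.056 + 0.062 = 0.192; P(Grade=F | Cohort=C3) = 0.062/0.192 = 0.32292.
P(Cohort=C5) = 0.084 + 0.039 + 0.036 + 0.063 = 0.222; P(Grade=F | Cohort=C5) = 0.063/0.222 = 0.28378.
Difference = 0.0391.

0.0391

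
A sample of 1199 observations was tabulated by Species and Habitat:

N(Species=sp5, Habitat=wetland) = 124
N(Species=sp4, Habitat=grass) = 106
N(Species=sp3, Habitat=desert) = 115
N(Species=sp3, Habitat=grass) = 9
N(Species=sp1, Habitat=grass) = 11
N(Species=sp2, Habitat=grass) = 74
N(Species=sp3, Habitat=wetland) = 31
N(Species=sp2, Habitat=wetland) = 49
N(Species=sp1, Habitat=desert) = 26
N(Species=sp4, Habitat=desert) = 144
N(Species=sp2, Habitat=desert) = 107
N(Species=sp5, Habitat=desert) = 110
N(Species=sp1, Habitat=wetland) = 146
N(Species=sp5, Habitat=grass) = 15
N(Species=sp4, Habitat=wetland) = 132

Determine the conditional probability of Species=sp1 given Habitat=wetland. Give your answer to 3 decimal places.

0.303

Total with Habitat=wetland: 146 + 49 + 31 + 132 + 124 = 482.
P(Species=sp1 | Habitat=wetland) = 146/482 = 0.303.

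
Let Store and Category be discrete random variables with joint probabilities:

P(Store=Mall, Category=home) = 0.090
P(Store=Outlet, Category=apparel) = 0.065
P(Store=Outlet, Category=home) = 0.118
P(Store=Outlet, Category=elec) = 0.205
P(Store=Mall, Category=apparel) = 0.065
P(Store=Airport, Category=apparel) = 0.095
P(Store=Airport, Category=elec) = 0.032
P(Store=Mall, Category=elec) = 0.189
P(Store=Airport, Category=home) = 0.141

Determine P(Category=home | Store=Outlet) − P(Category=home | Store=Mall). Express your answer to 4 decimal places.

0.0425

P(Store=Outlet) = 0.065 + 0.205 + 0.118 = 0.388; P(Category=home | Store=Outlet) = 0.118/0.388 = 0.30412.
P(Store=Mall) = 0.065 + 0.189 + 0.090 = 0.344; P(Category=home | Store=Mall) = 0.090/0.344 = 0.26163.
Difference = 0.0425.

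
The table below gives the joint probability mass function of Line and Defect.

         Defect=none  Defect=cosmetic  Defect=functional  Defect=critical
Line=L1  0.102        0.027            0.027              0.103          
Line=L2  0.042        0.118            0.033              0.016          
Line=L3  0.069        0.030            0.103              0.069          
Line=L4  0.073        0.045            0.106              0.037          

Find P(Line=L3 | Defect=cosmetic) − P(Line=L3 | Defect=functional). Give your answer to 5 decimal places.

P(Defect=cosmetic) = 0.027 + 0.118 + 0.030 + 0.045 = 0.220; P(Line=L3 | Defect=cosmetic) = 0.030/0.220 = 0.136364.
P(Defect=functional) = 0.027 + 0.033 + 0.103 + 0.106 = 0.269; P(Line=L3 | Defect=functional) = 0.103/0.269 = 0.382900.
Difference = -0.24654.

-0.24654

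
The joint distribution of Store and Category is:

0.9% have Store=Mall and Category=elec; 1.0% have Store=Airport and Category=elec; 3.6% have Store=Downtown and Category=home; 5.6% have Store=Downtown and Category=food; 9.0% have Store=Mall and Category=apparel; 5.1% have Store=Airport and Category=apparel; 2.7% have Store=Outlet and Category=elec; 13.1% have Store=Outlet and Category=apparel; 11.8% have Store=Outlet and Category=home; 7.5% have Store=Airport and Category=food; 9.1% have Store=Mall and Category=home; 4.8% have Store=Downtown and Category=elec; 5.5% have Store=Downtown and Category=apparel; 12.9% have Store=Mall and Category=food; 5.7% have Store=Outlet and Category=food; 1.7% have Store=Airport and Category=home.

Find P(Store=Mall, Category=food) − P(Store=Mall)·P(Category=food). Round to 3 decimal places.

P(Store=Mall) = 0.129 + 0.090 + 0.009 + 0.091 = 0.319.
P(Category=food) = 0.056 + 0.129 + 0.075 + 0.057 = 0.317.
P(Store=Mall, Category=food) − P(Store=Mall)P(Category=food) = 0.129 − 0.319×0.317 = 0.028.

0.028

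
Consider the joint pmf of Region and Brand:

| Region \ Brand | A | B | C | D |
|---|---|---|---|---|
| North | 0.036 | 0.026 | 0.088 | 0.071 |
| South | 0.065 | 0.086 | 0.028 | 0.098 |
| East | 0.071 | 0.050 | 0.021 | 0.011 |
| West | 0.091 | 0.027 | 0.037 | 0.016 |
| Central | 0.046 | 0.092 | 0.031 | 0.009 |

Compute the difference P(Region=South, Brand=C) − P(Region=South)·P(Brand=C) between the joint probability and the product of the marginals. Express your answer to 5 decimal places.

-0.02879

P(Region=South) = 0.065 + 0.086 + 0.028 + 0.098 = 0.277.
P(Brand=C) = 0.088 + 0.028 + 0.021 + 0.037 + 0.031 = 0.205.
P(Region=South, Brand=C) − P(Region=South)P(Brand=C) = 0.028 − 0.277×0.205 = -0.02879.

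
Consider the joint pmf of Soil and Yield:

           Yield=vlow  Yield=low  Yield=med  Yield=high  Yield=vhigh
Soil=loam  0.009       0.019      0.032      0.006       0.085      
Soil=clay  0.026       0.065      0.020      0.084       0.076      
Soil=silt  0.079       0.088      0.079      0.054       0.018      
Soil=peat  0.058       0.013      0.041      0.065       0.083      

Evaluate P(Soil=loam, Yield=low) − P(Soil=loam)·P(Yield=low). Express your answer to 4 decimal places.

P(Soil=loam) = 0.009 + 0.019 + 0.032 + 0.006 + 0.085 = 0.151.
P(Yield=low) = 0.019 + 0.065 + 0.088 + 0.013 = 0.185.
P(Soil=loam, Yield=low) − P(Soil=loam)P(Yield=low) = 0.019 − 0.151×0.185 = -0.0089.

-0.0089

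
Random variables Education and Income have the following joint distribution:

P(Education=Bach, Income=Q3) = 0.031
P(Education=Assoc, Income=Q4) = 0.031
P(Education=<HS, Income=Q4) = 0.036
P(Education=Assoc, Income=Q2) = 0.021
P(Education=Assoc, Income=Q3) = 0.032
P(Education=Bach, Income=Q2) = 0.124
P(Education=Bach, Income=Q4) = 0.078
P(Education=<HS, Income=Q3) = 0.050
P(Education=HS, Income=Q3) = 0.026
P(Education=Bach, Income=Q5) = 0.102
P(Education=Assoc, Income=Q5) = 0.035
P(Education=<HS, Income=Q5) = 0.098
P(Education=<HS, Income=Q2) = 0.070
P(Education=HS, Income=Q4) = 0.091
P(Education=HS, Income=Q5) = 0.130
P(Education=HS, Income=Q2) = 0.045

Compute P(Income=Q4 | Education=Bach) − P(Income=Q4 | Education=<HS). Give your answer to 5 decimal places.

P(Education=Bach) = 0.124 + 0.031 + 0.078 + 0.102 = 0.335; P(Income=Q4 | Education=Bach) = 0.078/0.335 = 0.232836.
P(Education=<HS) = 0.070 + 0.050 + 0.036 + 0.098 = 0.254; P(Income=Q4 | Education=<HS) = 0.036/0.254 = 0.141732.
Difference = 0.09110.

0.09110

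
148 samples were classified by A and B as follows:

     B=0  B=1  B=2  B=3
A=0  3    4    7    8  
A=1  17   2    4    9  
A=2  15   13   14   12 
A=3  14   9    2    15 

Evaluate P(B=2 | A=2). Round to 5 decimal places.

0.25926

Total with A=2: 15 + 13 + 14 + 12 = 54.
P(B=2 | A=2) = 14/54 = 0.25926.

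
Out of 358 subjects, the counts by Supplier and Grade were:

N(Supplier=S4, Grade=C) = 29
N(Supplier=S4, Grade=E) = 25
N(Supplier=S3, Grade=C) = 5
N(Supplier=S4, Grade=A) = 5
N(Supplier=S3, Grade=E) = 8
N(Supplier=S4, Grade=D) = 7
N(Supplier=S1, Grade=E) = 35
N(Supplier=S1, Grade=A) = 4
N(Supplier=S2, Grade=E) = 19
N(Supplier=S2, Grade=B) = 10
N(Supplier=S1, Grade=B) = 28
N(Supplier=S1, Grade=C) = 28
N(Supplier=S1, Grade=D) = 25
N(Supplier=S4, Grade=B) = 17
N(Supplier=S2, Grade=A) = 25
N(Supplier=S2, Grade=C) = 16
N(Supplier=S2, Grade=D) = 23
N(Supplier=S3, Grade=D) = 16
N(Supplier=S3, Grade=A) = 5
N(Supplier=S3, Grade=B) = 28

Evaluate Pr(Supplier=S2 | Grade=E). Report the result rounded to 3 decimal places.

0.218

Total with Grade=E: 35 + 19 + 8 + 25 = 87.
P(Supplier=S2 | Grade=E) = 19/87 = 0.218.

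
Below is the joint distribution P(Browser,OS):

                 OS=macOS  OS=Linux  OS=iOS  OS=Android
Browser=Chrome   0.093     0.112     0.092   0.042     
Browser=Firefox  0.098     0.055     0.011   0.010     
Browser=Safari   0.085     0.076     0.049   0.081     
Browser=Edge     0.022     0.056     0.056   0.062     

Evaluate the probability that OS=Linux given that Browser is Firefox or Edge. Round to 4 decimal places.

P(Browser=Firefox) = 0.098 + 0.055 + 0.011 + 0.010 = 0.174.
P(Browser=Edge) = 0.022 + 0.056 + 0.056 + 0.062 = 0.196.
P(Browser ∈ {Firefox, Edge}) = 0.174 + 0.196 = 0.370; P(OS=Linux, Browser ∈ {Firefox, Edge}) = 0.055 + 0.056 = 0.111.
P(OS=Linux | Browser ∈ {Firefox, Edge}) = 0.111/0.370 = 0.3000.

0.3000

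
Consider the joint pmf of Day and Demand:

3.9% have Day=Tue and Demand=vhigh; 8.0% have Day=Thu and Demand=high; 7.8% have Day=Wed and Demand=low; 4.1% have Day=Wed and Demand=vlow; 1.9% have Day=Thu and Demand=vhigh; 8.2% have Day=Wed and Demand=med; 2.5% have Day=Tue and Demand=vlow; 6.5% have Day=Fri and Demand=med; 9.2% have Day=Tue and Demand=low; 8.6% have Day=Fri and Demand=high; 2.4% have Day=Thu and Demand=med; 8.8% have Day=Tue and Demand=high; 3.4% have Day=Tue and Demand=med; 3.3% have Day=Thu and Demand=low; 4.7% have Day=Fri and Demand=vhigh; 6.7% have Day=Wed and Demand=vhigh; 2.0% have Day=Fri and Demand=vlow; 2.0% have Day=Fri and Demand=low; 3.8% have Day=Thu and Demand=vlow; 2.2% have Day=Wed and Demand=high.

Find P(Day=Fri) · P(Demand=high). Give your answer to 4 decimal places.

0.0657

P(Day=Fri) = 0.020 + 0.020 + 0.065 + 0.086 + 0.047 = 0.238.
P(Demand=high) = 0.088 + 0.022 + 0.080 + 0.086 = 0.276.
Product: 0.238 × 0.276 = 0.0657.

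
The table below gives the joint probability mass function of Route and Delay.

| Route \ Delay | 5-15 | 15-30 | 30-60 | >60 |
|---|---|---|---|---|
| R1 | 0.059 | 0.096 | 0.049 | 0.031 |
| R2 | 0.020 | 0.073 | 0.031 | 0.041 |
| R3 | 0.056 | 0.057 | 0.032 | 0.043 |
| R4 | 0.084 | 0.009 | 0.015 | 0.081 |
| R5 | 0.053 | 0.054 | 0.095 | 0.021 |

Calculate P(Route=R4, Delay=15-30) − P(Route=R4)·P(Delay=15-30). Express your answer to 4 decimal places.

P(Route=R4) = 0.084 + 0.009 + 0.015 + 0.081 = 0.189.
P(Delay=15-30) = 0.096 + 0.073 + 0.057 + 0.009 + 0.054 = 0.289.
P(Route=R4, Delay=15-30) − P(Route=R4)P(Delay=15-30) = 0.009 − 0.189×0.289 = -0.0456.

-0.0456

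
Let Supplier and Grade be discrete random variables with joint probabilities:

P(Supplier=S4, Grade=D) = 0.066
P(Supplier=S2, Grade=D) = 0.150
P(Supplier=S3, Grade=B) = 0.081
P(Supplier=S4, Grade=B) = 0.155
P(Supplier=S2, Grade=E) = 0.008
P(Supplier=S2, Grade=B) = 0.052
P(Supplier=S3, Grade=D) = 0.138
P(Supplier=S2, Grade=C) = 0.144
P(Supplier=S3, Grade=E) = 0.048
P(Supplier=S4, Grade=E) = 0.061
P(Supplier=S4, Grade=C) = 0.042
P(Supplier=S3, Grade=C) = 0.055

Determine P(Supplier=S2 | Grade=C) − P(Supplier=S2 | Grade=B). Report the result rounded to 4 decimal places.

0.4170

P(Grade=C) = 0.144 + 0.055 + 0.042 = 0.241; P(Supplier=S2 | Grade=C) = 0.144/0.241 = 0.59751.
P(Grade=B) = 0.052 + 0.081 + 0.155 = 0.288; P(Supplier=S2 | Grade=B) = 0.052/0.288 = 0.18056.
Difference = 0.4170.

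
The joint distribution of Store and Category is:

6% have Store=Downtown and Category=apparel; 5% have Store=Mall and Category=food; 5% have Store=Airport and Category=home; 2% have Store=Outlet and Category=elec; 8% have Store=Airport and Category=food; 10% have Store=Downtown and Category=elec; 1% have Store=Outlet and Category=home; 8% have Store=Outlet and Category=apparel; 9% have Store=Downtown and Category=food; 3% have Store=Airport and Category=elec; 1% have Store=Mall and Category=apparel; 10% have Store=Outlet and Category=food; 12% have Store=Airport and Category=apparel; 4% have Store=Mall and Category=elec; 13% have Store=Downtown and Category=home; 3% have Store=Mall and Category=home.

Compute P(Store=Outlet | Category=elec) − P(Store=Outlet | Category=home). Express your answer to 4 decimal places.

P(Category=elec) = 0.10 + 0.04 + 0.03 + 0.02 = 0.19; P(Store=Outlet | Category=elec) = 0.02/0.19 = 0.10526.
P(Category=home) = 0.13 + 0.03 + 0.05 + 0.01 = 0.22; P(Store=Outlet | Category=home) = 0.01/0.22 = 0.04545.
Difference = 0.0598.

0.0598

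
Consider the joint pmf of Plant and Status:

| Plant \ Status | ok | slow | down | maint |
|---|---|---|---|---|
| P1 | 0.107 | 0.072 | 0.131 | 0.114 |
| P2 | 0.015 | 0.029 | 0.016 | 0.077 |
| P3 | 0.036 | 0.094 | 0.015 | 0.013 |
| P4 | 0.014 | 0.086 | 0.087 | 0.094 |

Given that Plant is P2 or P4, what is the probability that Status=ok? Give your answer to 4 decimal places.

P(Plant=P2) = 0.015 + 0.029 + 0.016 + 0.077 = 0.137.
P(Plant=P4) = 0.014 + 0.086 + 0.087 + 0.094 = 0.281.
P(Plant ∈ {P2, P4}) = 0.137 + 0.281 = 0.418; P(Status=ok, Plant ∈ {P2, P4}) = 0.015 + 0.014 = 0.029.
P(Status=ok | Plant ∈ {P2, P4}) = 0.029/0.418 = 0.0694.

0.0694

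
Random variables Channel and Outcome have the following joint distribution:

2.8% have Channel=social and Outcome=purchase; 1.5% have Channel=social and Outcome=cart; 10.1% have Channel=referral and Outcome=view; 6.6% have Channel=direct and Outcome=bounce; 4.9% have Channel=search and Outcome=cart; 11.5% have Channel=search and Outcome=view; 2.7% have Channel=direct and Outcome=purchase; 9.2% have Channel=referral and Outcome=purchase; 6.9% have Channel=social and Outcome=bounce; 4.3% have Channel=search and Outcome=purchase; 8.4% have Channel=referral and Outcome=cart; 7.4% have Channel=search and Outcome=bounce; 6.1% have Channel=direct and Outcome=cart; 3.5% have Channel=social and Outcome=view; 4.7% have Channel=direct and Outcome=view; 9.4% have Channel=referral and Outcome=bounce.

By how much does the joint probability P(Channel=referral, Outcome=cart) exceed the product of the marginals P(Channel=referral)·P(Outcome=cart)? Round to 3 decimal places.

P(Channel=referral) = 0.094 + 0.101 + 0.084 + 0.092 = 0.371.
P(Outcome=cart) = 0.049 + 0.015 + 0.061 + 0.084 = 0.209.
P(Channel=referral, Outcome=cart) − P(Channel=referral)P(Outcome=cart) = 0.084 − 0.371×0.209 = 0.006.

0.006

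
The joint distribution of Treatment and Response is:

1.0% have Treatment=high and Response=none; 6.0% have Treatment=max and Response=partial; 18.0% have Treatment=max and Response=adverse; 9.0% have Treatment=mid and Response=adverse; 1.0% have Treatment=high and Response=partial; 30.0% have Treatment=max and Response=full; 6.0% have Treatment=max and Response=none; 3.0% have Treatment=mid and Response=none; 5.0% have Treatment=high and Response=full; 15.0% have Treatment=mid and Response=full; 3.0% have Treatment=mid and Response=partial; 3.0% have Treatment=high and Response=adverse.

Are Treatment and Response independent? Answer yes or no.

yes

Every cell satisfies P(Treatment,Response) = P(Treatment)·P(Response). For instance P(Treatment=max) = 0.600, P(Response=none) = 0.100, and 0.600×0.100 = 0.060 matches the joint entry. So Treatment and Response are independent.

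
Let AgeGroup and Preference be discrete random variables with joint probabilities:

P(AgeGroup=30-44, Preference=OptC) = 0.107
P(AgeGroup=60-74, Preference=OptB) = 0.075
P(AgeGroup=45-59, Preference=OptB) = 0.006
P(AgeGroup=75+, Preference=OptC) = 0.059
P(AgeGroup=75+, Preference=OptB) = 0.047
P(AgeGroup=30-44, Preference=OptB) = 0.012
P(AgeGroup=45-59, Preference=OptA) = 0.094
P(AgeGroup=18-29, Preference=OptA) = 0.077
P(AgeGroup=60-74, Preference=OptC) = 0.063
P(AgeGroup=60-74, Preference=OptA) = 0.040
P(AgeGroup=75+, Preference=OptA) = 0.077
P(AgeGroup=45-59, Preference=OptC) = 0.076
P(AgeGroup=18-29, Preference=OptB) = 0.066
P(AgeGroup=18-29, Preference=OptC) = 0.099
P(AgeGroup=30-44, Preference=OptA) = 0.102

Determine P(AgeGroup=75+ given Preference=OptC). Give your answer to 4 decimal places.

P(Preference=OptC) = 0.099 + 0.107 + 0.076 + 0.063 + 0.059 = 0.404.
P(AgeGroup=75+ | Preference=OptC) = 0.059/0.404 = 0.1460.

0.1460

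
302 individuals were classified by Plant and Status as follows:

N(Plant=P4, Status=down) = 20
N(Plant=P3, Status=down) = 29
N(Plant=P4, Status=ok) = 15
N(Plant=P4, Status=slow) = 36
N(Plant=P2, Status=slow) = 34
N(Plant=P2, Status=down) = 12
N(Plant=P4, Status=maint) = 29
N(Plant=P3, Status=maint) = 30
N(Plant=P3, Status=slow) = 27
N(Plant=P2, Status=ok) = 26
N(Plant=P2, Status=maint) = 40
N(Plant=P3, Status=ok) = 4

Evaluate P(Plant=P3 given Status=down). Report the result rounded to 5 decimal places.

Total with Status=down: 12 + 29 + 20 = 61.
P(Plant=P3 | Status=down) = 29/61 = 0.47541.

0.47541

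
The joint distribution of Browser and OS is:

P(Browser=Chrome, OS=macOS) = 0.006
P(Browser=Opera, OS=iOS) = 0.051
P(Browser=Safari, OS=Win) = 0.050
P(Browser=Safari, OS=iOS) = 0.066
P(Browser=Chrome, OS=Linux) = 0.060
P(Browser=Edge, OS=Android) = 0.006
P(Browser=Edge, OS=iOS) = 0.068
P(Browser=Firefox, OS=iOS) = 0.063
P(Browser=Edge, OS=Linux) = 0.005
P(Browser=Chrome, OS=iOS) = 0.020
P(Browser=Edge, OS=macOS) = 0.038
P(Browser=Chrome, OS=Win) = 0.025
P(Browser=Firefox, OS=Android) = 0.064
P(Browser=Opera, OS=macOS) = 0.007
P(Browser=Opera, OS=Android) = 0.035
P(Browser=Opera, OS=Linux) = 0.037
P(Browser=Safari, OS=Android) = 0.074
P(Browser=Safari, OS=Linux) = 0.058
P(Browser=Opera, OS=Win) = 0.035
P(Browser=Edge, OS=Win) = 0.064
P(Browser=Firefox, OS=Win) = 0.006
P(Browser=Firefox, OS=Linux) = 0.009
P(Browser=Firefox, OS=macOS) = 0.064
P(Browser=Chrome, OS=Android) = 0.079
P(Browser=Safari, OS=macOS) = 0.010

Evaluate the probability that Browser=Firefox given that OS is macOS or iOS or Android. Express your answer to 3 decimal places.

P(OS=macOS) = 0.006 + 0.064 + 0.010 + 0.038 + 0.007 = 0.125.
P(OS=iOS) = 0.020 + 0.063 + 0.066 + 0.068 + 0.051 = 0.268.
P(OS=Android) = 0.079 + 0.064 + 0.074 + 0.006 + 0.035 = 0.258.
P(OS ∈ {macOS, iOS, Android}) = 0.125 + 0.268 + 0.258 = 0.651; P(Browser=Firefox, OS ∈ {macOS, iOS, Android}) = 0.064 + 0.063 + 0.064 = 0.191.
P(Browser=Firefox | OS ∈ {macOS, iOS, Android}) = 0.191/0.651 = 0.293.

0.293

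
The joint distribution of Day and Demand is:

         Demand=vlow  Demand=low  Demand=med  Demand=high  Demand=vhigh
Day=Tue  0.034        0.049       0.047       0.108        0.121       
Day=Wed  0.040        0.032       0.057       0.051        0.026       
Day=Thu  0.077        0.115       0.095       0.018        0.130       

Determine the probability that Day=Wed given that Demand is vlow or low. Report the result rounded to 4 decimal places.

P(Demand=vlow) = 0.034 + 0.040 + 0.077 = 0.151.
P(Demand=low) = 0.049 + 0.032 + 0.115 = 0.196.
P(Demand ∈ {vlow, low}) = 0.151 + 0.196 = 0.347; P(Day=Wed, Demand ∈ {vlow, low}) = 0.040 + 0.032 = 0.072.
P(Day=Wed | Demand ∈ {vlow, low}) = 0.072/0.347 = 0.2075.

0.2075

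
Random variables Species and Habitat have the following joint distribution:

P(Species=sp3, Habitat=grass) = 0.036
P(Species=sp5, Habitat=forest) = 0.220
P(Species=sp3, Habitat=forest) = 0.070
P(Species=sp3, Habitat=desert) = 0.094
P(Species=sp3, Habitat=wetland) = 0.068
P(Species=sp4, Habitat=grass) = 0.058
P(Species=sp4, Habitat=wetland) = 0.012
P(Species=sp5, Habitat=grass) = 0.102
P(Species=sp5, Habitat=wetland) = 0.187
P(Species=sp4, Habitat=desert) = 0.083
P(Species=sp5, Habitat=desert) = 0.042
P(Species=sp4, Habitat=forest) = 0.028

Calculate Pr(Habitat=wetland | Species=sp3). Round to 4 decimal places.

P(Species=sp3) = 0.070 + 0.036 + 0.068 + 0.094 = 0.268.
P(Habitat=wetland | Species=sp3) = 0.068/0.268 = 0.2537.

0.2537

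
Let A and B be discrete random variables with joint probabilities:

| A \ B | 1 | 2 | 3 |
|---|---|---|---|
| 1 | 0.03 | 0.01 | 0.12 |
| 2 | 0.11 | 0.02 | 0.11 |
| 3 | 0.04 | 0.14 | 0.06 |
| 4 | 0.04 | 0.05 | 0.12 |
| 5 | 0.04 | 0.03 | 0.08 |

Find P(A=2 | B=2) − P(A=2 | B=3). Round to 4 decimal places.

P(B=2) = 0.01 + 0.02 + 0.14 + 0.05 + 0.03 = 0.25; P(A=2 | B=2) = 0.02/0.25 = 0.08000.
P(B=3) = 0.12 + 0.11 + 0.06 + 0.12 + 0.08 = 0.49; P(A=2 | B=3) = 0.11/0.49 = 0.22449.
Difference = -0.1445.

-0.1445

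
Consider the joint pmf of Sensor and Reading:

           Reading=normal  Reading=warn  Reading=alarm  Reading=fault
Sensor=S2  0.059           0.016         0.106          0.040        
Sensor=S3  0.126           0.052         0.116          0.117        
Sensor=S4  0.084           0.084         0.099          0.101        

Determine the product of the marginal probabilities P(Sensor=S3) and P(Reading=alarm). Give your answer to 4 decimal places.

0.1319

P(Sensor=S3) = 0.126 + 0.052 + 0.116 + 0.117 = 0.411.
P(Reading=alarm) = 0.106 + 0.116 + 0.099 = 0.321.
Product: 0.411 × 0.321 = 0.1319.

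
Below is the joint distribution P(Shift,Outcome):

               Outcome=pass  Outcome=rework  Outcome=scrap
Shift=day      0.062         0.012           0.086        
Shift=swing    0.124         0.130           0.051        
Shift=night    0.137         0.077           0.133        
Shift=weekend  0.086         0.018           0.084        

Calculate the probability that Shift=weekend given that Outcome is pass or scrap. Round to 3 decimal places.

P(Outcome=pass) = 0.062 + 0.124 + 0.137 + 0.086 = 0.409.
P(Outcome=scrap) = 0.086 + 0.051 + 0.133 + 0.084 = 0.354.
P(Outcome ∈ {pass, scrap}) = 0.409 + 0.354 = 0.763; P(Shift=weekend, Outcome ∈ {pass, scrap}) = 0.086 + 0.084 = 0.170.
P(Shift=weekend | Outcome ∈ {pass, scrap}) = 0.170/0.763 = 0.223.

0.223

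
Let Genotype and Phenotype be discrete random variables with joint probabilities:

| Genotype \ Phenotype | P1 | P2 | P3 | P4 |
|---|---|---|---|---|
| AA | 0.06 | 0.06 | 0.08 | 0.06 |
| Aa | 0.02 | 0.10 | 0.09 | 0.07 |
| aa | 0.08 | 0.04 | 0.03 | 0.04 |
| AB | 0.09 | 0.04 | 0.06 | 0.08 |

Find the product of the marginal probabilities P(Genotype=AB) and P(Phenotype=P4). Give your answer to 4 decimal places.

P(Genotype=AB) = 0.09 + 0.04 + 0.06 + 0.08 = 0.27.
P(Phenotype=P4) = 0.06 + 0.07 + 0.04 + 0.08 = 0.25.
Product: 0.27 × 0.25 = 0.0675.

0.0675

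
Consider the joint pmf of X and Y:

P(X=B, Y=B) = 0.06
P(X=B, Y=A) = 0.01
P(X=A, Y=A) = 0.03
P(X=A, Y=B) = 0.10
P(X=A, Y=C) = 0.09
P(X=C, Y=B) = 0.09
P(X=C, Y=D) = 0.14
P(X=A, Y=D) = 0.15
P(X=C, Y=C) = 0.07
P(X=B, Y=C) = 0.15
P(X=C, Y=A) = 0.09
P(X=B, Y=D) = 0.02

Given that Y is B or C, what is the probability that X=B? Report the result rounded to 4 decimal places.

P(Y=B) = 0.10 + 0.06 + 0.09 = 0.25.
P(Y=C) = 0.09 + 0.15 + 0.07 = 0.31.
P(Y ∈ {B, C}) = 0.25 + 0.31 = 0.56; P(X=B, Y ∈ {B, C}) = 0.06 + 0.15 = 0.21.
P(X=B | Y ∈ {B, C}) = 0.21/0.56 = 0.3750.

0.3750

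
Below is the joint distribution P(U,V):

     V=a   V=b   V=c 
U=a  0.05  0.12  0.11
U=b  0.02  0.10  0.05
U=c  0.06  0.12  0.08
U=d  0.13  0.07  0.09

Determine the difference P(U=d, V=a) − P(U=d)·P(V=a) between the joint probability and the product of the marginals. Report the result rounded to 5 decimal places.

0.05460

P(U=d) = 0.13 + 0.07 + 0.09 = 0.29.
P(V=a) = 0.05 + 0.02 + 0.06 + 0.13 = 0.26.
P(U=d, V=a) − P(U=d)P(V=a) = 0.13 − 0.29×0.26 = 0.05460.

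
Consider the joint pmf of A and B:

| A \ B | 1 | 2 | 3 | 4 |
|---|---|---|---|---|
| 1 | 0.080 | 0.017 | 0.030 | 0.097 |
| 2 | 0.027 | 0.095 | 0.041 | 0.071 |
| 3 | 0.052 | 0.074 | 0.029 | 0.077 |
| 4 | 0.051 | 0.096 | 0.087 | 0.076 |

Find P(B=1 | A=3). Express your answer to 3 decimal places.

P(A=3) = 0.052 + 0.074 + 0.029 + 0.077 = 0.232.
P(B=1 | A=3) = 0.052/0.232 = 0.224.

0.224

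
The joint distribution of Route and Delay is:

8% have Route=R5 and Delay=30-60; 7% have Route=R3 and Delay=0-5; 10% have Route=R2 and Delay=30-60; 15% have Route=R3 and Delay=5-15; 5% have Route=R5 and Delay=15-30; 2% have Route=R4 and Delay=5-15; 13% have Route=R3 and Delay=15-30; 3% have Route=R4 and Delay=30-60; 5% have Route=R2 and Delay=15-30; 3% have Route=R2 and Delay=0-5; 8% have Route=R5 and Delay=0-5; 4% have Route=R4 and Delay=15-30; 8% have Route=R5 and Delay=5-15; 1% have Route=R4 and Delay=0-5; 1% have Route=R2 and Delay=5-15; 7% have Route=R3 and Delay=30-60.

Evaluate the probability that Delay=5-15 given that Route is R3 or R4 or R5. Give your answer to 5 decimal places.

P(Route=R3) = 0.07 + 0.15 + 0.13 + 0.07 = 0.42.
P(Route=R4) = 0.01 + 0.02 + 0.04 + 0.03 = 0.10.
P(Route=R5) = 0.08 + 0.08 + 0.05 + 0.08 = 0.29.
P(Route ∈ {R3, R4, R5}) = 0.42 + 0.10 + 0.29 = 0.81; P(Delay=5-15, Route ∈ {R3, R4, R5}) = 0.15 + 0.02 + 0.08 = 0.25.
P(Delay=5-15 | Route ∈ {R3, R4, R5}) = 0.25/0.81 = 0.30864.

0.30864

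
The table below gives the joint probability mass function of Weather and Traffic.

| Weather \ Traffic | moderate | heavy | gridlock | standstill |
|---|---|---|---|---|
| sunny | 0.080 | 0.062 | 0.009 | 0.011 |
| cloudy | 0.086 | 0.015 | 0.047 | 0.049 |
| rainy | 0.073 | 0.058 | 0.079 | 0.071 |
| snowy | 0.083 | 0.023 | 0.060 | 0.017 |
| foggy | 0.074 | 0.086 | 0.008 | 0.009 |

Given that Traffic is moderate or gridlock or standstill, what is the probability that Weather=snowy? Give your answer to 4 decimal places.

P(Traffic=moderate) = 0.080 + 0.086 + 0.073 + 0.083 + 0.074 = 0.396.
P(Traffic=gridlock) = 0.009 + 0.047 + 0.079 + 0.060 + 0.008 = 0.203.
P(Traffic=standstill) = 0.011 + 0.049 + 0.071 + 0.017 + 0.009 = 0.157.
P(Traffic ∈ {moderate, gridlock, standstill}) = 0.396 + 0.203 + 0.157 = 0.756; P(Weather=snowy, Traffic ∈ {moderate, gridlock, standstill}) = 0.083 + 0.060 + 0.017 = 0.160.
P(Weather=snowy | Traffic ∈ {moderate, gridlock, standstill}) = 0.160/0.756 = 0.2116.

0.2116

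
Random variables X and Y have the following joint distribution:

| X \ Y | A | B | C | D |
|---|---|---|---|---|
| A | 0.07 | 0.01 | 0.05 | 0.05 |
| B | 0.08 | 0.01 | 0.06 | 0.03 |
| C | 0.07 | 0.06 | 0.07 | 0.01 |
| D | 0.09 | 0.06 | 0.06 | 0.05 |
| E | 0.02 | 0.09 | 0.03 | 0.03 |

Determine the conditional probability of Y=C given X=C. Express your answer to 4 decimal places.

P(X=C) = 0.07 + 0.06 + 0.07 + 0.01 = 0.21.
P(Y=C | X=C) = 0.07/0.21 = 0.3333.

0.3333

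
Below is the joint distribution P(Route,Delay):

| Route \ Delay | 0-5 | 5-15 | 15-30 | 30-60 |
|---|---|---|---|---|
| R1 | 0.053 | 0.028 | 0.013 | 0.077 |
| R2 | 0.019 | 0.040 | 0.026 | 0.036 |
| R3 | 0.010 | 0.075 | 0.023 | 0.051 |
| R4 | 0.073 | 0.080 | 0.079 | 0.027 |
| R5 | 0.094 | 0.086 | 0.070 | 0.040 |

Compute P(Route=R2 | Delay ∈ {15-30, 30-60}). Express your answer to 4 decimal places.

P(Delay=15-30) = 0.013 + 0.026 + 0.023 + 0.079 + 0.070 = 0.211.
P(Delay=30-60) = 0.077 + 0.036 + 0.051 + 0.027 + 0.040 = 0.231.
P(Delay ∈ {15-30, 30-60}) = 0.211 + 0.231 = 0.442; P(Route=R2, Delay ∈ {15-30, 30-60}) = 0.026 + 0.036 = 0.062.
P(Route=R2 | Delay ∈ {15-30, 30-60}) = 0.062/0.442 = 0.1403.

0.1403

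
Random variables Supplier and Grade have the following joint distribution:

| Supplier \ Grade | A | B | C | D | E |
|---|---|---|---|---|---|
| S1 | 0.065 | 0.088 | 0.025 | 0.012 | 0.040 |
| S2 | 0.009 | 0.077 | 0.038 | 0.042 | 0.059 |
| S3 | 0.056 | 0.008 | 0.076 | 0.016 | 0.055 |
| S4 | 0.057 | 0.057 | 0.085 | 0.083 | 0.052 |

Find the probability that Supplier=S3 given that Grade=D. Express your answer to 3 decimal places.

P(Grade=D) = 0.012 + 0.042 + 0.016 + 0.083 = 0.153.
P(Supplier=S3 | Grade=D) = 0.016/0.153 = 0.105.

0.105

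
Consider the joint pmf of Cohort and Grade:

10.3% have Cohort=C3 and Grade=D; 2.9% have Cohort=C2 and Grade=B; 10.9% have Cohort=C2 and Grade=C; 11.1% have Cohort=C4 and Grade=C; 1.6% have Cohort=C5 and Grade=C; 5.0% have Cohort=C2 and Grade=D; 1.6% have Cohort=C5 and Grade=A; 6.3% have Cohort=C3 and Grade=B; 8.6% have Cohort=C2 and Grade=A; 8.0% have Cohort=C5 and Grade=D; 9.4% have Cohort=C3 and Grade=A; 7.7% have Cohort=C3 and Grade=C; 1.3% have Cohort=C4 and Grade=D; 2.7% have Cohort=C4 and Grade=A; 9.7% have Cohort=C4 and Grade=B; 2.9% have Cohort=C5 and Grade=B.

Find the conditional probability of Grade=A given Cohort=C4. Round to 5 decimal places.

0.10887

P(Cohort=C4) = 0.027 + 0.097 + 0.111 + 0.013 = 0.248.
P(Grade=A | Cohort=C4) = 0.027/0.248 = 0.10887.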